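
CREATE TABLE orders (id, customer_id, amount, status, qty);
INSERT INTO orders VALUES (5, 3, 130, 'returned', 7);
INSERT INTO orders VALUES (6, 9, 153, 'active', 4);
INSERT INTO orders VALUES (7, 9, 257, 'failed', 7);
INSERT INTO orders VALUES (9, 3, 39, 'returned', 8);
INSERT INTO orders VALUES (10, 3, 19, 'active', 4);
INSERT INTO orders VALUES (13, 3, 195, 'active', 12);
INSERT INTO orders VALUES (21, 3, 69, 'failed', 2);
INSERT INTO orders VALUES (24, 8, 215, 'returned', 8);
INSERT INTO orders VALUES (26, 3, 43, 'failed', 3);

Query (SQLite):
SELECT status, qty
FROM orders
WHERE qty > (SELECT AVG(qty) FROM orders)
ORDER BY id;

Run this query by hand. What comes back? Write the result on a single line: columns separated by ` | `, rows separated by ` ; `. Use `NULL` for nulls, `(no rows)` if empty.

Scalar subquery: AVG(qty) over all orders rows = 6.111111 (≈; comparison uses full precision).
Keep rows where qty > that value.

returned | 7 ; failed | 7 ; returned | 8 ; active | 12 ; returned | 8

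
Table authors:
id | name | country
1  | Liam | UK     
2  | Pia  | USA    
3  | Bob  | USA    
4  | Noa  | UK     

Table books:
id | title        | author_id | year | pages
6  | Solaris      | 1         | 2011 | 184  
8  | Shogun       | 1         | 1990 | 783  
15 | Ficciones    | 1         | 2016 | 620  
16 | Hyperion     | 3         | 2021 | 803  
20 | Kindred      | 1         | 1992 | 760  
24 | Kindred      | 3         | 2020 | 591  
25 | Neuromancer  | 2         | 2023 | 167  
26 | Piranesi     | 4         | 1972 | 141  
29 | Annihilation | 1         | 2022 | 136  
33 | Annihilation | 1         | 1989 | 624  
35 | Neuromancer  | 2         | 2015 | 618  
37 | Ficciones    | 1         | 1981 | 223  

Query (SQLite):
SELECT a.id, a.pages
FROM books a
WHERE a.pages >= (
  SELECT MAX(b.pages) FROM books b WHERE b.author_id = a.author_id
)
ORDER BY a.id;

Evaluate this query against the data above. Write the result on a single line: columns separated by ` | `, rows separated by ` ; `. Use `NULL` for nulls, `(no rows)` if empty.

8 | 783 ; 16 | 803 ; 26 | 141 ; 35 | 618

For each books row a, compute MAX(pages) over rows sharing a.author_id.
Keep row a if a.pages >= that per-group MAX.
  author_id=1: MAX(pages) = 783
  author_id=2: MAX(pages) = 618
  author_id=3: MAX(pages) = 803
  author_id=4: MAX(pages) = 141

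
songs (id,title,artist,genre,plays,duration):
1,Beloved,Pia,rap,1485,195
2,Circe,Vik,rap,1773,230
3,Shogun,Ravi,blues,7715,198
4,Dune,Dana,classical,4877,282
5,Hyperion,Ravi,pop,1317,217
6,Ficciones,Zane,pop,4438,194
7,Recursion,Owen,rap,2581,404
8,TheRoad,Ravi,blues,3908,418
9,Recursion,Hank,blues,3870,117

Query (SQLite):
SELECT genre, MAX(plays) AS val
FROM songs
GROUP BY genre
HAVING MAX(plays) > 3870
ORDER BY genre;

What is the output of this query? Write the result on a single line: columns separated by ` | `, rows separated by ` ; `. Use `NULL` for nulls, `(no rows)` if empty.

Partition songs by genre; compute MAX(plays) within each group.
HAVING: keep groups where MAX(plays) > 3870.
  blues: ids {3, 8, 9} → MAX(plays)=7715
  classical: ids {4} → MAX(plays)=4877
  pop: ids {5, 6} → MAX(plays)=4438
  rap: ids {1, 2, 7} → MAX(plays)=2581

blues | 7715 ; classical | 4877 ; pop | 4438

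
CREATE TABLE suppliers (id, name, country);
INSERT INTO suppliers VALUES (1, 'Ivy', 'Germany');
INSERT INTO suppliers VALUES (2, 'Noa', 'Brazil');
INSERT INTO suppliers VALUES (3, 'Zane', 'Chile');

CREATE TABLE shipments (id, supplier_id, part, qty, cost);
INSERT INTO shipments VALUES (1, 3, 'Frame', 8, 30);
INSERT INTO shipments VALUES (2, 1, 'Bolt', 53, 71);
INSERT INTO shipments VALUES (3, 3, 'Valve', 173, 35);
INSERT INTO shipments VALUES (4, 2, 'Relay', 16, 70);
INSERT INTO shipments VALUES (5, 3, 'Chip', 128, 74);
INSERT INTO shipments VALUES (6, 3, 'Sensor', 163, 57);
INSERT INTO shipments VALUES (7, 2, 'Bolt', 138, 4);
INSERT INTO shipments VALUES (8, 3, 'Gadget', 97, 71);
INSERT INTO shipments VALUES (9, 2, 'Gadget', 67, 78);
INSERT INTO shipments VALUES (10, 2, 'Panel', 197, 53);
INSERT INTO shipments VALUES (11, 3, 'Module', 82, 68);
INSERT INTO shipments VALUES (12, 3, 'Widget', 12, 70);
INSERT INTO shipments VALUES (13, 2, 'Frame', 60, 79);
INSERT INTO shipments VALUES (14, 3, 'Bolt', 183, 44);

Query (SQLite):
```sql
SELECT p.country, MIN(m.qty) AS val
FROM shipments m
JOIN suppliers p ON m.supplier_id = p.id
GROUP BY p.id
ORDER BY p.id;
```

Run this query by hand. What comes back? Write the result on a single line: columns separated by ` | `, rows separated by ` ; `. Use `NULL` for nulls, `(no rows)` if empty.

Join each shipments row to its suppliers via supplier_id.
Group joined rows by suppliers.id; compute MIN(m.qty) per group.
  1: ids {2} → MIN(m.qty)=53
  2: ids {4, 7, 9, 10, 13} → MIN(m.qty)=16
  3: ids {1, 3, 5, 6, 8, 11, 12, 14} → MIN(m.qty)=8

Germany | 53 ; Brazil | 16 ; Chile | 8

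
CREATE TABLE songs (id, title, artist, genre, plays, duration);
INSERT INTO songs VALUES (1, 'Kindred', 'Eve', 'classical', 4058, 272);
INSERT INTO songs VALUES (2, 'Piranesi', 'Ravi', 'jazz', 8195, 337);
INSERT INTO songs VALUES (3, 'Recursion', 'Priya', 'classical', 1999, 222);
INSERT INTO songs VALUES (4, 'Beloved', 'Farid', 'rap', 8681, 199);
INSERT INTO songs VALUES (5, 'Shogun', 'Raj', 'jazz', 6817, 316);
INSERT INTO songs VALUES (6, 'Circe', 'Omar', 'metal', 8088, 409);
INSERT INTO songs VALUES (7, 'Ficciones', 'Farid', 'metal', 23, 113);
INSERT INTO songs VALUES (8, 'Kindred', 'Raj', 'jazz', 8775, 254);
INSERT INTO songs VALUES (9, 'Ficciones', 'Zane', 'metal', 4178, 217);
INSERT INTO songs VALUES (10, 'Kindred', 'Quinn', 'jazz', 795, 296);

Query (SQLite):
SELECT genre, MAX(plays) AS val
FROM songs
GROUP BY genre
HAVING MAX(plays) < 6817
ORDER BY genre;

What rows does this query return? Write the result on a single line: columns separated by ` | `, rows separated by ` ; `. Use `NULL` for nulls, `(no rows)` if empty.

classical | 4058

Partition songs by genre; compute MAX(plays) within each group.
HAVING: keep groups where MAX(plays) < 6817.
  classical: ids {1, 3} → MAX(plays)=4058
  jazz: ids {2, 5, 8, 10} → MAX(plays)=8775
  metal: ids {6, 7, 9} → MAX(plays)=8088
  rap: ids {4} → MAX(plays)=8681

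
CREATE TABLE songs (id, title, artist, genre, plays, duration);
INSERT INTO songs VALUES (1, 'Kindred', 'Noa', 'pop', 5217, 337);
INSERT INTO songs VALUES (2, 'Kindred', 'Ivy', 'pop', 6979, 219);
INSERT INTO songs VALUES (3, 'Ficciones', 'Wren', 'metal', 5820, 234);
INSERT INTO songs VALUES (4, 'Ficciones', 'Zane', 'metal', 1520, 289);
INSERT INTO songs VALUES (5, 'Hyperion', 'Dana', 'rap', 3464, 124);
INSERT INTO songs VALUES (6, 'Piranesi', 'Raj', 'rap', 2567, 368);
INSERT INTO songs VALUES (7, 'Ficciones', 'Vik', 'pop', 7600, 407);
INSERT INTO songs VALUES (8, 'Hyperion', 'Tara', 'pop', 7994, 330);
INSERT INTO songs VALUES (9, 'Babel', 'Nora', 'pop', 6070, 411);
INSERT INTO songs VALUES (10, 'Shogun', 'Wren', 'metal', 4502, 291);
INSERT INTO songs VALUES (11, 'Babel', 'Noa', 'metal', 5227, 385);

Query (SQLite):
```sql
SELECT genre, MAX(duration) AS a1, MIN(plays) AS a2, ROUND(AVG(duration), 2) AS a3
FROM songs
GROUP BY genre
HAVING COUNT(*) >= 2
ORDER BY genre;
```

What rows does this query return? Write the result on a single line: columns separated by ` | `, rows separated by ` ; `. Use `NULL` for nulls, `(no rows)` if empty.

metal | 385 | 1520 | 299.75 ; pop | 411 | 5217 | 340.8 ; rap | 368 | 2567 | 246

Group songs by genre.
Per group compute: MAX(duration), MIN(plays), ROUND(AVG(duration), 2).
HAVING: drop groups with fewer than 2 rows.
  metal: ids {3, 4, 10, 11} → MAX(duration)=385, MIN(plays)=1520, ROUND(AVG(duration), 2)=299.75
  pop: ids {1, 2, 7, 8, 9} → MAX(duration)=411, MIN(plays)=5217, ROUND(AVG(duration), 2)=340.8
  rap: ids {5, 6} → MAX(duration)=368, MIN(plays)=2567, ROUND(AVG(duration), 2)=246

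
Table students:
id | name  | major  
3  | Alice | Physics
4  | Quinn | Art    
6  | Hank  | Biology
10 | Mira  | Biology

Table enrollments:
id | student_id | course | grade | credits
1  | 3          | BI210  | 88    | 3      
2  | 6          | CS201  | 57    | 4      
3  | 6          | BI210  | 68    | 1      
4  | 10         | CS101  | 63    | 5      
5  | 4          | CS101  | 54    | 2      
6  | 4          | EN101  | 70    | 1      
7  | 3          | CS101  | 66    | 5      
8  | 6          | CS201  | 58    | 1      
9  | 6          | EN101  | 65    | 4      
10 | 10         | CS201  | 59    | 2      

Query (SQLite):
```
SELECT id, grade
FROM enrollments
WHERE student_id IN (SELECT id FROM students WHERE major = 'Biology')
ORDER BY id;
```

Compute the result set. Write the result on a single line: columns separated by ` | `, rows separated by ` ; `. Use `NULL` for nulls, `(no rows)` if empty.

2 | 57 ; 3 | 68 ; 4 | 63 ; 8 | 58 ; 9 | 65 ; 10 | 59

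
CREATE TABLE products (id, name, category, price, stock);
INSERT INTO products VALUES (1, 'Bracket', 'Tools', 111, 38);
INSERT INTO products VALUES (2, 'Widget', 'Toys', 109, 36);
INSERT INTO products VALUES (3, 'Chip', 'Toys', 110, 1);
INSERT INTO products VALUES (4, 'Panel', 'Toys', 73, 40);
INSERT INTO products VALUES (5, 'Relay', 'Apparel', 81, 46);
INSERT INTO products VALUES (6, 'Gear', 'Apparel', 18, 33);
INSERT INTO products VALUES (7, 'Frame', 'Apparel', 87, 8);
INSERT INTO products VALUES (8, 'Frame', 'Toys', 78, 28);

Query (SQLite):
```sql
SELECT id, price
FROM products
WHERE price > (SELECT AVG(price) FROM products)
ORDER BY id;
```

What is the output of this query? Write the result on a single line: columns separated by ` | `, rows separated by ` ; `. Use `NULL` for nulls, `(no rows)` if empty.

1 | 111 ; 2 | 109 ; 3 | 110 ; 7 | 87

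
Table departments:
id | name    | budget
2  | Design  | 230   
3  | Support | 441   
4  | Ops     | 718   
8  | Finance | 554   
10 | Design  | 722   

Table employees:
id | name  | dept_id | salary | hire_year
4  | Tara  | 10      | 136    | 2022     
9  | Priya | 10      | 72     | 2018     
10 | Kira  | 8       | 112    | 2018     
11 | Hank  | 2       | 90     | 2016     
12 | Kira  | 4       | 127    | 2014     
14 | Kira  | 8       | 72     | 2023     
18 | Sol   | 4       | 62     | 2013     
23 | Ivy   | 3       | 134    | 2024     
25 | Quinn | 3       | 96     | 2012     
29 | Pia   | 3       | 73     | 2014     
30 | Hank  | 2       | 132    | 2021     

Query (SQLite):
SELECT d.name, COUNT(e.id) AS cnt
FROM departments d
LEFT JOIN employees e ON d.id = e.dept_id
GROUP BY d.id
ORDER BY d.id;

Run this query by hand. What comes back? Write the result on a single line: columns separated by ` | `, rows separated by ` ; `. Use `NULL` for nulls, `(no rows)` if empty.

Design | 2 ; Support | 3 ; Ops | 2 ; Finance | 2 ; Design | 2

LEFT JOIN keeps every departments row; unmatched ones get NULL for employees columns.
Group by departments.id and compute COUNT(e.id). COUNT(col) of an all-NULL group is 0.
  2: ids {11, 30} → COUNT(e.id)=2
  3: ids {23, 25, 29} → COUNT(e.id)=3
  4: ids {12, 18} → COUNT(e.id)=2
  8: ids {10, 14} → COUNT(e.id)=2
  10: ids {4, 9} → COUNT(e.id)=2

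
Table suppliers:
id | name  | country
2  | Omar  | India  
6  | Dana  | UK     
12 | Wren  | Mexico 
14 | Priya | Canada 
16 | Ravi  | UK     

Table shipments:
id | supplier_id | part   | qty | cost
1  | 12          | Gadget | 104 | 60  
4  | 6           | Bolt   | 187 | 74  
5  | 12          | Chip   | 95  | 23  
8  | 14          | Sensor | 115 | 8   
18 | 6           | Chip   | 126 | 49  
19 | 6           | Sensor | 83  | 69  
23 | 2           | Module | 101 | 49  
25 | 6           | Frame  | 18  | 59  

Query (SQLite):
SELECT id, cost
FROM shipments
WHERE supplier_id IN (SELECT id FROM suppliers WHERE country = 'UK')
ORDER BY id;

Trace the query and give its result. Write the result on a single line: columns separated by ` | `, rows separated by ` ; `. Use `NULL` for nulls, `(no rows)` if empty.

Inner query: suppliers.id where country = 'UK'.
Outer: keep shipments rows whose supplier_id is in that set.
Inner query → {6, 16}

4 | 74 ; 18 | 49 ; 19 | 69 ; 25 | 59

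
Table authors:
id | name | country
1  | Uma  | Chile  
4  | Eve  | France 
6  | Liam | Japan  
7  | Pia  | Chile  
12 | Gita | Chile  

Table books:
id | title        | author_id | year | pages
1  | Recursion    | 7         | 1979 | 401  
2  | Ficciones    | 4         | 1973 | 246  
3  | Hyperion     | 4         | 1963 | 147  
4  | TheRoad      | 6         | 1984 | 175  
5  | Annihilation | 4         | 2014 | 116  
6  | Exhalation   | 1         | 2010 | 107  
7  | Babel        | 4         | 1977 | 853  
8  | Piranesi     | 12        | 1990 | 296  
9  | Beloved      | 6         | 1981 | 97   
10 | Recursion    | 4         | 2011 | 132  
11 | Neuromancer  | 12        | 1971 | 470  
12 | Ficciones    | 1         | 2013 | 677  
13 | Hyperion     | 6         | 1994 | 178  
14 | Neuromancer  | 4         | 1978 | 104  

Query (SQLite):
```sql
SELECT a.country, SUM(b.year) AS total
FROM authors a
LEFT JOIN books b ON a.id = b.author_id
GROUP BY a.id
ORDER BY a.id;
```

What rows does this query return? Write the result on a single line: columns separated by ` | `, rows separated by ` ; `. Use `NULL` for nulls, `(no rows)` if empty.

Chile | 4023 ; France | 11916 ; Japan | 5959 ; Chile | 1979 ; Chile | 3961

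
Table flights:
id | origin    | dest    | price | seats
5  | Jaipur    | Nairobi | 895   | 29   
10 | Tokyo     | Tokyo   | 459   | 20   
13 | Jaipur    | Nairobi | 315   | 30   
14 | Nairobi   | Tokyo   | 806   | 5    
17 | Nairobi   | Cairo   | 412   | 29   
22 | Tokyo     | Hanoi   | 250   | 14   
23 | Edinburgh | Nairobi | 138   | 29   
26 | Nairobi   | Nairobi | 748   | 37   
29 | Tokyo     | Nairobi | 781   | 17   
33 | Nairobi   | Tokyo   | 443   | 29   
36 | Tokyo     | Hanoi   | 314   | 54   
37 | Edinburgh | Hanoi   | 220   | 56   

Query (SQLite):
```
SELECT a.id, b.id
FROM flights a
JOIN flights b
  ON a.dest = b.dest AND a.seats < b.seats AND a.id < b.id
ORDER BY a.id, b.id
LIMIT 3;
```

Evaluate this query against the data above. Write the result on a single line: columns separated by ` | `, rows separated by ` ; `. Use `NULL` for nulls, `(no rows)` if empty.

5 | 13 ; 5 | 26 ; 10 | 33

Pairs (a,b) with same dest, a.seats < b.seats, a.id < b.id.
dest groups: Cairo:{17} Hanoi:{22,36,37} Nairobi:{5,13,23,26,29} Tokyo:{10,14,33}
Ordered by (a.id, b.id); first 3.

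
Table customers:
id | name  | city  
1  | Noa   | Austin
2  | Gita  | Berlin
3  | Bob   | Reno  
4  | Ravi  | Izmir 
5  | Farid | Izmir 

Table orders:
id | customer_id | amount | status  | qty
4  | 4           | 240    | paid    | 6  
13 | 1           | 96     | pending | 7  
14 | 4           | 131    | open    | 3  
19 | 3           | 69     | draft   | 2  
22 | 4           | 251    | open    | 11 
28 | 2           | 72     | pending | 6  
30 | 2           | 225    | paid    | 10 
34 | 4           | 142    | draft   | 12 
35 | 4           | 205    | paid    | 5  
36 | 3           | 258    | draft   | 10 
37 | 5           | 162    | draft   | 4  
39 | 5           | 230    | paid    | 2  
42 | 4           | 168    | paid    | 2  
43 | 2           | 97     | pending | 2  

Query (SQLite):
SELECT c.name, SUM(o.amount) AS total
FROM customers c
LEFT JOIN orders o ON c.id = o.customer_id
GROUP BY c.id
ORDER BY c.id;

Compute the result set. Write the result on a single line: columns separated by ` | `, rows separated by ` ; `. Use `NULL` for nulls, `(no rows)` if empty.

LEFT JOIN keeps every customers row; unmatched ones get NULL for orders columns.
Group by customers.id and compute SUM(o.amount). SUM over an all-NULL group is NULL.
  1: ids {13} → SUM(o.amount)=96
  2: ids {28, 30, 43} → SUM(o.amount)=394
  3: ids {19, 36} → SUM(o.amount)=327
  4: ids {4, 14, 22, 34, 35, 42} → SUM(o.amount)=1137
  5: ids {37, 39} → SUM(o.amount)=392

Noa | 96 ; Gita | 394 ; Bob | 327 ; Ravi | 1137 ; Farid | 392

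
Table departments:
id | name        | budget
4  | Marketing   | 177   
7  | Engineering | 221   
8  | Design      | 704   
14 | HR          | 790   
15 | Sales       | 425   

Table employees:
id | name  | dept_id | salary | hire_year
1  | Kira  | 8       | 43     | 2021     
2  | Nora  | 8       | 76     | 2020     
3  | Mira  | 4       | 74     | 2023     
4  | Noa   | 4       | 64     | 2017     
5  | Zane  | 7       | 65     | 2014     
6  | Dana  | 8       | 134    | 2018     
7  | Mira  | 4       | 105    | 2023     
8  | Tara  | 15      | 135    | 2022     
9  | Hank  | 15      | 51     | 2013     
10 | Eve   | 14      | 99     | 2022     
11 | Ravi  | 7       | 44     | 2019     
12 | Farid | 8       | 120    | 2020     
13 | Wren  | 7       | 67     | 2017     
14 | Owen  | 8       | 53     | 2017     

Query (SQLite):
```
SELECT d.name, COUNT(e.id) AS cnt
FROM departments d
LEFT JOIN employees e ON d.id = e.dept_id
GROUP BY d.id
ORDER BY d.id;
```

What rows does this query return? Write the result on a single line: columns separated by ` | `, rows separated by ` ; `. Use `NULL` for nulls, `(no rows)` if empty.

Marketing | 3 ; Engineering | 3 ; Design | 5 ; HR | 1 ; Sales | 2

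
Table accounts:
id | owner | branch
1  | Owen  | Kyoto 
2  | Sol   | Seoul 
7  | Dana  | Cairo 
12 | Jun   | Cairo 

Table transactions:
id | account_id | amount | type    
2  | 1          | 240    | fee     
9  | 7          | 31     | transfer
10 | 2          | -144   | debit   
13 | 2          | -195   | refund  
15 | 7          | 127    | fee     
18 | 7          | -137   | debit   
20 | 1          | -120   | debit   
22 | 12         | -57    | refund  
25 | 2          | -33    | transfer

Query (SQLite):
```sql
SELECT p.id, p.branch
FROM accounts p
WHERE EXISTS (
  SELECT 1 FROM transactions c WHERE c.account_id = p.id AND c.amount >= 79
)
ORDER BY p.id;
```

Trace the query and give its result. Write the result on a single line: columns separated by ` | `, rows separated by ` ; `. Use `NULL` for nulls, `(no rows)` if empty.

For each accounts row, check whether any transactions with matching account_id has amount >= 79.
Keep rows where that is true.

1 | Kyoto ; 7 | Cairo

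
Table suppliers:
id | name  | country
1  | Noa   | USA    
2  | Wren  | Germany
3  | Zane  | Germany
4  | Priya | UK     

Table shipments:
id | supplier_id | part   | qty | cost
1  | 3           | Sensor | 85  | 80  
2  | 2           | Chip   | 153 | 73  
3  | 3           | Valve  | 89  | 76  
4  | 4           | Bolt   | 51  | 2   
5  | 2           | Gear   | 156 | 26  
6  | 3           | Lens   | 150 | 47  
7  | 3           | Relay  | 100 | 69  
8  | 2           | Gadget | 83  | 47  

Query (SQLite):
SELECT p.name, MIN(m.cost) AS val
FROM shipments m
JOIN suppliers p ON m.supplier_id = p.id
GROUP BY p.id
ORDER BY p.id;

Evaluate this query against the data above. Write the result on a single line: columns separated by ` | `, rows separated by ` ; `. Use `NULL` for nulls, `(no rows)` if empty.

Wren | 26 ; Zane | 47 ; Priya | 2

Join each shipments row to its suppliers via supplier_id.
Group joined rows by suppliers.id; compute MIN(m.cost) per group.
  2: ids {2, 5, 8} → MIN(m.cost)=26
  3: ids {1, 3, 6, 7} → MIN(m.cost)=47
  4: ids {4} → MIN(m.cost)=2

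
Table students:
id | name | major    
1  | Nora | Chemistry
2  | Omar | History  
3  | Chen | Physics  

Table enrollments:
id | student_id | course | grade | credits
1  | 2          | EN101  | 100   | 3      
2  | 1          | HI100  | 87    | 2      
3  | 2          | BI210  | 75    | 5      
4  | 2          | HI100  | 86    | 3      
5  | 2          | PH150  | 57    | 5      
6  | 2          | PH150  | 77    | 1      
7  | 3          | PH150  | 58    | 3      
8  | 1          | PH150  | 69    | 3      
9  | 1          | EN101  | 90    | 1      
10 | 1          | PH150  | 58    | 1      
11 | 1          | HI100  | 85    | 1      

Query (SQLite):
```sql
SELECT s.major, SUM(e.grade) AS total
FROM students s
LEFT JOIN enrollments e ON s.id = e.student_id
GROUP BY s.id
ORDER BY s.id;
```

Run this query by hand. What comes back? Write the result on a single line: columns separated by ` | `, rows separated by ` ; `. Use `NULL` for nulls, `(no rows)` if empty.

Chemistry | 389 ; History | 395 ; Physics | 58

LEFT JOIN keeps every students row; unmatched ones get NULL for enrollments columns.
Group by students.id and compute SUM(e.grade). SUM over an all-NULL group is NULL.
  1: ids {2, 8, 9, 10, 11} → SUM(e.grade)=389
  2: ids {1, 3, 4, 5, 6} → SUM(e.grade)=395
  3: ids {7} → SUM(e.grade)=58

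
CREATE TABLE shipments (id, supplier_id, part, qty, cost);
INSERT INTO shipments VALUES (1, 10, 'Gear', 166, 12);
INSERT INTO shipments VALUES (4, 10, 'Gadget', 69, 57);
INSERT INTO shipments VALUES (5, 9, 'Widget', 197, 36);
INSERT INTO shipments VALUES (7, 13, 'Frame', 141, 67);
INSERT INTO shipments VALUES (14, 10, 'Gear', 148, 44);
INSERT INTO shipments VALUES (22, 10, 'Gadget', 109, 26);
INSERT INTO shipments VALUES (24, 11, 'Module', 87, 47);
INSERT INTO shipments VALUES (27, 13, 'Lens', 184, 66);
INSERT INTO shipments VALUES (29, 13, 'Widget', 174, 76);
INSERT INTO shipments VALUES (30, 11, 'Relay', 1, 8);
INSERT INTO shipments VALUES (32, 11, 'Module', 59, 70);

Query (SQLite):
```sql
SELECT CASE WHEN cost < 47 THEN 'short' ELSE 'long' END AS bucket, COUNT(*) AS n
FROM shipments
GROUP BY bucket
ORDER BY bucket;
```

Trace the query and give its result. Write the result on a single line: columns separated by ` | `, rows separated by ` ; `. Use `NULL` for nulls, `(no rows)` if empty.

long | 6 ; short | 5

Bucket rows by cost < 47 → 'short' else 'long'; count each bucket.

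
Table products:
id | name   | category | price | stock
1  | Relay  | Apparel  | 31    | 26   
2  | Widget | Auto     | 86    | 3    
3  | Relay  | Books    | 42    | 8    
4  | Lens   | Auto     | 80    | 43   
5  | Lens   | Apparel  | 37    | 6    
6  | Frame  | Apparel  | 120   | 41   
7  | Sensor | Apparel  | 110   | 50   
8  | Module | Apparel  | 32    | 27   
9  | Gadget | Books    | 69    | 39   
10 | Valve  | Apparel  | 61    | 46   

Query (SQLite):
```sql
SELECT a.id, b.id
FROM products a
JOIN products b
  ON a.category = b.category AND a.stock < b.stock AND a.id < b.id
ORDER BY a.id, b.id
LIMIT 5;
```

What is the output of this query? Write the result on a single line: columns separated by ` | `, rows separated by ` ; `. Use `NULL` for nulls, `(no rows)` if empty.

Pairs (a,b) with same category, a.stock < b.stock, a.id < b.id.
category groups: Apparel:{1,5,6,7,8,10} Auto:{2,4} Books:{3,9}
Ordered by (a.id, b.id); first 5.

1 | 6 ; 1 | 7 ; 1 | 8 ; 1 | 10 ; 2 | 4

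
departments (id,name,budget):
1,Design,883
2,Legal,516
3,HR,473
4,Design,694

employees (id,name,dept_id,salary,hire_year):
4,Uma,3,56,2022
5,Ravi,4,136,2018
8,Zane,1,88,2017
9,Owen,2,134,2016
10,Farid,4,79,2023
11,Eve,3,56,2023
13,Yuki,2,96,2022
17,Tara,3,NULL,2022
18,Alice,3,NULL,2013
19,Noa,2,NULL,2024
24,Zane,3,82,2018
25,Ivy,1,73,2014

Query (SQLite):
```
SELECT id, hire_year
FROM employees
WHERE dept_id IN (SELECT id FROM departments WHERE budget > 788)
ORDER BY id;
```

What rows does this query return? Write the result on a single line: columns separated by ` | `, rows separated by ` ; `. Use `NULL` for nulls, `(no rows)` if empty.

8 | 2017 ; 25 | 2014

Inner query: departments.id where budget > 788.
Outer: keep employees rows whose dept_id is in that set.
Inner query → {1}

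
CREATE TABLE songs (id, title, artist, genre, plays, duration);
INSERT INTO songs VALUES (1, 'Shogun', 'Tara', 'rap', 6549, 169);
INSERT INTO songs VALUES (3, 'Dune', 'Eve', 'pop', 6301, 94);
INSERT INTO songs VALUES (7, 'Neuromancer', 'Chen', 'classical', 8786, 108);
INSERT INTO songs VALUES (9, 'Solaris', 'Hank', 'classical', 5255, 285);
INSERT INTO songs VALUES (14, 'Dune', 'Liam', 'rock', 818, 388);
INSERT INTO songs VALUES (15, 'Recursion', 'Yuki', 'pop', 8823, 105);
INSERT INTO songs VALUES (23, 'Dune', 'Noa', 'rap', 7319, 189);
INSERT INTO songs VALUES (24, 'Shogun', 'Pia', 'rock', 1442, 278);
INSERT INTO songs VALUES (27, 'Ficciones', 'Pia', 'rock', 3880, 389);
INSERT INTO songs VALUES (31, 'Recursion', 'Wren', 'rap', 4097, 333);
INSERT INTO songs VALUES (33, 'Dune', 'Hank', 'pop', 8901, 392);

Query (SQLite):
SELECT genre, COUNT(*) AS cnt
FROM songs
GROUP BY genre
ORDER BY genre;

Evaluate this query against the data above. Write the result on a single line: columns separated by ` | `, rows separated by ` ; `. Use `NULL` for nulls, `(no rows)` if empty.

classical | 2 ; pop | 3 ; rap | 3 ; rock | 3

Partition songs by genre; compute COUNT(*) within each group.
  classical: ids {7, 9} → COUNT(*)=2
  pop: ids {3, 15, 33} → COUNT(*)=3
  rap: ids {1, 23, 31} → COUNT(*)=3
  rock: ids {14, 24, 27} → COUNT(*)=3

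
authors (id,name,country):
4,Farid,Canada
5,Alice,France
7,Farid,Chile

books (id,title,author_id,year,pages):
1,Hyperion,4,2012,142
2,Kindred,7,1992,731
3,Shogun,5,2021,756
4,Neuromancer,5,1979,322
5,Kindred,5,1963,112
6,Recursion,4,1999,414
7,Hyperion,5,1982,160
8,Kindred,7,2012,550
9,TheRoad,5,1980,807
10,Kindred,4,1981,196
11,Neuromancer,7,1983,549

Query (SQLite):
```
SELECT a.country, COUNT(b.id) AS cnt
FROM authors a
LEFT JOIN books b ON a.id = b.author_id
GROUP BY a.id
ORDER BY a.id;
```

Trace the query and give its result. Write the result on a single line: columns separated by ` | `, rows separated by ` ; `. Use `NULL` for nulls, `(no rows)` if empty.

LEFT JOIN keeps every authors row; unmatched ones get NULL for books columns.
Group by authors.id and compute COUNT(b.id). COUNT(col) of an all-NULL group is 0.
  4: ids {1, 6, 10} → COUNT(b.id)=3
  5: ids {3, 4, 5, 7, 9} → COUNT(b.id)=5
  7: ids {2, 8, 11} → COUNT(b.id)=3

Canada | 3 ; France | 5 ; Chile | 3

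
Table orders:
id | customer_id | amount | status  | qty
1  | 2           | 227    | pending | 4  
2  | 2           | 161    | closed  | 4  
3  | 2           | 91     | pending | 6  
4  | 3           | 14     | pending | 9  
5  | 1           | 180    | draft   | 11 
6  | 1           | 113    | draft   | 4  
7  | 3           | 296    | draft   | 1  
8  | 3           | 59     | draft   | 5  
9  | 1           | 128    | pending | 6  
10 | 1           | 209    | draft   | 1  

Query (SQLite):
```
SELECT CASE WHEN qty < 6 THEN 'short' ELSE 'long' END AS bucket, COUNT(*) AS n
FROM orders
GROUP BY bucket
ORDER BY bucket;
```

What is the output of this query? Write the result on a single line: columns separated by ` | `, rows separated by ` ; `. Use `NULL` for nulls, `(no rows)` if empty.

long | 4 ; short | 6

Bucket rows by qty < 6 → 'short' else 'long'; count each bucket.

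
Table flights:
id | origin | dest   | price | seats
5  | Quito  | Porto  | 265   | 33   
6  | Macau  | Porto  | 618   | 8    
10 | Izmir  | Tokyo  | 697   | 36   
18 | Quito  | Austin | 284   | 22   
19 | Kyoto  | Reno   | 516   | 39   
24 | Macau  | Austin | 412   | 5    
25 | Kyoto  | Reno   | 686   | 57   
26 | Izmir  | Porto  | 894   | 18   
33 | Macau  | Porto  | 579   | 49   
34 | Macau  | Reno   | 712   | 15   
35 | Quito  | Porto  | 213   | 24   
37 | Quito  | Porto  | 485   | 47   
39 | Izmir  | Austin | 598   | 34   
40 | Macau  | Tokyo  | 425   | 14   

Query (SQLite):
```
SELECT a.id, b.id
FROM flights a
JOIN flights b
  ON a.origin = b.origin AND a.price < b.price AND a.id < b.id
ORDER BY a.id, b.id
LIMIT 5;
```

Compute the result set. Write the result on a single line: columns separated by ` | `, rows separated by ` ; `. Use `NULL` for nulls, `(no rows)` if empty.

5 | 18 ; 5 | 37 ; 6 | 34 ; 10 | 26 ; 18 | 37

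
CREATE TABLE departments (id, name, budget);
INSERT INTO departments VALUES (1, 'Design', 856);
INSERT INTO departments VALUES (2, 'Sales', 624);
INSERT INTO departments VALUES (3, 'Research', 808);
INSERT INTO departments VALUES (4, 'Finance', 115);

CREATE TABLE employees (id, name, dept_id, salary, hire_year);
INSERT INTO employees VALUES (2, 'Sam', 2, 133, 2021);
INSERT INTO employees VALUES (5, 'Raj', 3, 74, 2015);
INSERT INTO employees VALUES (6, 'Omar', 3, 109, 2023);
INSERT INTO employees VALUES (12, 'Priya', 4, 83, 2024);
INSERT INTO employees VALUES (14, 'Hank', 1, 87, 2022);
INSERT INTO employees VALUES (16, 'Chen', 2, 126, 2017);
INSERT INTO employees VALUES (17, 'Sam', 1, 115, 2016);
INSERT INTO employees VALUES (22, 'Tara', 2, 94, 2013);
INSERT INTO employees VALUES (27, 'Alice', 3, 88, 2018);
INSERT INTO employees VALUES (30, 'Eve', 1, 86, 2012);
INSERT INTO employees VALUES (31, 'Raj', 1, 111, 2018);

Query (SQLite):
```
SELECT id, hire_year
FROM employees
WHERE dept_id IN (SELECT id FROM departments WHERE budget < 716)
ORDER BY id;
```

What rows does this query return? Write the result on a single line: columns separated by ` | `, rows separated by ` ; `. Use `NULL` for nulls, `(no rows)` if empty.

Inner query: departments.id where budget < 716.
Outer: keep employees rows whose dept_id is in that set.
Inner query → {2, 4}

2 | 2021 ; 12 | 2024 ; 16 | 2017 ; 22 | 2013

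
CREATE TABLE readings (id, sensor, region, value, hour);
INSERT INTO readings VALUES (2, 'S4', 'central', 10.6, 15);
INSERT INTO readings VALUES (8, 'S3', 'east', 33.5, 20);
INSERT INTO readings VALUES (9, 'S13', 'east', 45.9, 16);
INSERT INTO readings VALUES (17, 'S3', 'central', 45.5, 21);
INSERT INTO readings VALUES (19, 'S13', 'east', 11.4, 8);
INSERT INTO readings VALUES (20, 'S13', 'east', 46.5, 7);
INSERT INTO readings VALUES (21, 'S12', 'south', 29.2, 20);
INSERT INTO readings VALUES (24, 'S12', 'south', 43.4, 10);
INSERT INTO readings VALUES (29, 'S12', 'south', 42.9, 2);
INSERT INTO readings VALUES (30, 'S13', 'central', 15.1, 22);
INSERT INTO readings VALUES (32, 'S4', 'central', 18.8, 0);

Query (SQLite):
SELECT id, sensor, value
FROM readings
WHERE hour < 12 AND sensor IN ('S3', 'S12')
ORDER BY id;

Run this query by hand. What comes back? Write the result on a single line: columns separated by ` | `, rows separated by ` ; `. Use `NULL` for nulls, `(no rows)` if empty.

24 | S12 | 43.4 ; 29 | S12 | 42.9

hour < 12: ids {19, 20, 24, 29, 32}
sensor IN ('S3', 'S12'): ids {8, 17, 21, 24, 29}
Combine with AND.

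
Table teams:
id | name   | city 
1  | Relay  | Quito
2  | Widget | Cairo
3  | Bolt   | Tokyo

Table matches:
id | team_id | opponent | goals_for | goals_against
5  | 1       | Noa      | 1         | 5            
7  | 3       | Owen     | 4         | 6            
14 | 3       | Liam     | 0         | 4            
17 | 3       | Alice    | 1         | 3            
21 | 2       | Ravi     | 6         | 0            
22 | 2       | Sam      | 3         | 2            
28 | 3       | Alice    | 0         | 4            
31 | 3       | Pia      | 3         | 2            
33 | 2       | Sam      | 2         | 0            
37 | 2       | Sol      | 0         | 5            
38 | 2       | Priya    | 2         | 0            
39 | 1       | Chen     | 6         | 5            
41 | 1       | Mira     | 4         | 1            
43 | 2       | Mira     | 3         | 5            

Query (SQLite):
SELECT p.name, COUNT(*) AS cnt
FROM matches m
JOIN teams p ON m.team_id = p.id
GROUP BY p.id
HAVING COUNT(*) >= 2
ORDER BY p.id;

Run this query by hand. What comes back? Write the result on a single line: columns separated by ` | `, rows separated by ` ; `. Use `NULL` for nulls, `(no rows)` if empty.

Relay | 3 ; Widget | 6 ; Bolt | 5

Join each matches row to its teams via team_id.
Group joined rows by teams.id; compute COUNT(*) per group.
HAVING: keep groups with count ≥ 2.
  1: ids {5, 39, 41} → COUNT(*)=3
  2: ids {21, 22, 33, 37, 38, 43} → COUNT(*)=6
  3: ids {7, 14, 17, 28, 31} → COUNT(*)=5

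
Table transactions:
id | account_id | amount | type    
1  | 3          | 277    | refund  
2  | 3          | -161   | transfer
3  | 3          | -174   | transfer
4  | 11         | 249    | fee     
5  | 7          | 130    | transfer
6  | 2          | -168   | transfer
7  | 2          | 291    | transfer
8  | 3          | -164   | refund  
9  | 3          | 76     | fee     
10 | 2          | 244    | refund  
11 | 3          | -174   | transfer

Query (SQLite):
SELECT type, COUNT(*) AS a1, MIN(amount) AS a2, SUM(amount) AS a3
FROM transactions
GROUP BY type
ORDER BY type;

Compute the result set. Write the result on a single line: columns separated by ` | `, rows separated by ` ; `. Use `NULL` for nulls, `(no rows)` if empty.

Group transactions by type.
Per group compute: COUNT(*), MIN(amount), SUM(amount).
  fee: ids {4, 9} → COUNT(*)=2, MIN(amount)=76, SUM(amount)=325
  refund: ids {1, 8, 10} → COUNT(*)=3, MIN(amount)=-164, SUM(amount)=357
  transfer: ids {2, 3, 5, 6, 7, 11} → COUNT(*)=6, MIN(amount)=-174, SUM(amount)=-256

fee | 2 | 76 | 325 ; refund | 3 | -164 | 357 ; transfer | 6 | -174 | -256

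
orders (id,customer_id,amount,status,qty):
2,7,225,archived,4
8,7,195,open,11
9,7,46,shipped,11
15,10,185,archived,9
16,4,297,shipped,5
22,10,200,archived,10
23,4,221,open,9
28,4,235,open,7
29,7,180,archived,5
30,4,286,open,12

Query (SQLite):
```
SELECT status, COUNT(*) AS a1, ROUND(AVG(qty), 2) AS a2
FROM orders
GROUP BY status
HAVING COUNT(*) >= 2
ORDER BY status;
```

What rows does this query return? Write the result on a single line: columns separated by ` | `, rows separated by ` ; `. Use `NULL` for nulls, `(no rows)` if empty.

archived | 4 | 7 ; open | 4 | 9.75 ; shipped | 2 | 8

Group orders by status.
Per group compute: COUNT(*), ROUND(AVG(qty), 2).
HAVING: drop groups with fewer than 2 rows.
  archived: ids {2, 15, 22, 29} → COUNT(*)=4, ROUND(AVG(qty), 2)=7
  open: ids {8, 23, 28, 30} → COUNT(*)=4, ROUND(AVG(qty), 2)=9.75
  shipped: ids {9, 16} → COUNT(*)=2, ROUND(AVG(qty), 2)=8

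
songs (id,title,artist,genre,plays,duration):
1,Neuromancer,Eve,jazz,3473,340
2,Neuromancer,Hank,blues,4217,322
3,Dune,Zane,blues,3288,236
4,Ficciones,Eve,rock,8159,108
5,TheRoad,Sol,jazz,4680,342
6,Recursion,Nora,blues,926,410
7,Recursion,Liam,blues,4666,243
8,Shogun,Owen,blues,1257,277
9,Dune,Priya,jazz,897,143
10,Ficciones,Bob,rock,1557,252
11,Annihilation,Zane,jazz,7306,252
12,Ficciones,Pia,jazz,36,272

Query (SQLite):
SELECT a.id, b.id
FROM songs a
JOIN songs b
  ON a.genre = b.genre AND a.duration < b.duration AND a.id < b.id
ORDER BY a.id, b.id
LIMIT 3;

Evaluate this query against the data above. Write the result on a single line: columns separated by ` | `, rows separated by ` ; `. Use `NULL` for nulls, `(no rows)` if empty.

Pairs (a,b) with same genre, a.duration < b.duration, a.id < b.id.
genre groups: blues:{2,3,6,7,8} jazz:{1,5,9,11,12} rock:{4,10}
Ordered by (a.id, b.id); first 3.

1 | 5 ; 2 | 6 ; 3 | 6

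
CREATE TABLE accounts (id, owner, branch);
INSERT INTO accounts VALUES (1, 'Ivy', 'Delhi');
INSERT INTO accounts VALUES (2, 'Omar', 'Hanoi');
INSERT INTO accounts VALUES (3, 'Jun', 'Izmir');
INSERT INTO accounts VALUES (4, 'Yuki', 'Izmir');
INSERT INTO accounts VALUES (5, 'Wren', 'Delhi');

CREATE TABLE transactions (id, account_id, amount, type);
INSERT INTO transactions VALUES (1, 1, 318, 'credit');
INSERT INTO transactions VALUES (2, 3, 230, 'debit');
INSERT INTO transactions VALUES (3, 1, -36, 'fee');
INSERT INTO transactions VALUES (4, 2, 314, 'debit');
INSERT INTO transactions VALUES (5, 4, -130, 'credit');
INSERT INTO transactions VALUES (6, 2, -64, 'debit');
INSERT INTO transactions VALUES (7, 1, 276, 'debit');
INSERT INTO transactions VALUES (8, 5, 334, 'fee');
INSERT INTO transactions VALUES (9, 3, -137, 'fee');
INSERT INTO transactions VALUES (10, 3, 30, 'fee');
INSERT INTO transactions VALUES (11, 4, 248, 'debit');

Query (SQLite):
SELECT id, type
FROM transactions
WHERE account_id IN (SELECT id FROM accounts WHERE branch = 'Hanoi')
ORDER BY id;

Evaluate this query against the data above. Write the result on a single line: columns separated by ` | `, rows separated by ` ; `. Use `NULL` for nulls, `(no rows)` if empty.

4 | debit ; 6 | debit

Inner query: accounts.id where branch = 'Hanoi'.
Outer: keep transactions rows whose account_id is in that set.
Inner query → {2}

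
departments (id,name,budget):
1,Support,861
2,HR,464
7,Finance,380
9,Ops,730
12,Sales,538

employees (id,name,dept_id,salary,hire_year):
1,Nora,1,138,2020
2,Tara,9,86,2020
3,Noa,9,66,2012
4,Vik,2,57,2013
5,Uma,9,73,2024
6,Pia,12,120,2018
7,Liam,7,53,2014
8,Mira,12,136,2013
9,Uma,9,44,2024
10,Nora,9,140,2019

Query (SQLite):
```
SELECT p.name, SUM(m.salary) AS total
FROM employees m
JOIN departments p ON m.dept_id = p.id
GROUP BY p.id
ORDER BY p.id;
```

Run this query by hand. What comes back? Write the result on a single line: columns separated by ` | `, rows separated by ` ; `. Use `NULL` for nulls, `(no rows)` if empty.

Support | 138 ; HR | 57 ; Finance | 53 ; Ops | 409 ; Sales | 256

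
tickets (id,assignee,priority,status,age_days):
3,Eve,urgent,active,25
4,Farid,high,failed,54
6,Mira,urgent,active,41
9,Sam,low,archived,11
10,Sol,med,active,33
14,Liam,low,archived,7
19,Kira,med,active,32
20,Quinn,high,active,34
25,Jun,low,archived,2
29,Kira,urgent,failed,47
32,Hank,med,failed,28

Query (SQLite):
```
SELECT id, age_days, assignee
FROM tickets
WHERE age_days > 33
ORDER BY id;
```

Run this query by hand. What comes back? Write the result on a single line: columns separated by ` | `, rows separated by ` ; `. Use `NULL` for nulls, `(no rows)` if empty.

4 | 54 | Farid ; 6 | 41 | Mira ; 20 | 34 | Quinn ; 29 | 47 | Kira

age_days > 33: ids {4, 6, 20, 29}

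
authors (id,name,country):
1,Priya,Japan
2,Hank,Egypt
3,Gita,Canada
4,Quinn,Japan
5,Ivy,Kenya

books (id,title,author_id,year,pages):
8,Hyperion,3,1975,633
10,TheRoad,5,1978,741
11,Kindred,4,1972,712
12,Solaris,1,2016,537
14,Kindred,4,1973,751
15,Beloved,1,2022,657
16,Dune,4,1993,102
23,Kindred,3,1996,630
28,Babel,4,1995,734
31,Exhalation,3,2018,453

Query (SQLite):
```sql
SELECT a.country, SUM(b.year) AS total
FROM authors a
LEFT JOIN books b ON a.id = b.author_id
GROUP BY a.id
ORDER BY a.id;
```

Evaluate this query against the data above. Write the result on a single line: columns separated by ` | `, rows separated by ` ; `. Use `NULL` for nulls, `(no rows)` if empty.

Japan | 4038 ; Egypt | NULL ; Canada | 5989 ; Japan | 7933 ; Kenya | 1978

LEFT JOIN keeps every authors row; unmatched ones get NULL for books columns.
Group by authors.id and compute SUM(b.year). SUM over an all-NULL group is NULL.
  1: ids {12, 15} → SUM(b.year)=4038
  2: ids {—} → SUM(b.year)=NULL
  3: ids {8, 23, 31} → SUM(b.year)=5989
  4: ids {11, 14, 16, 28} → SUM(b.year)=7933
  5: ids {10} → SUM(b.year)=1978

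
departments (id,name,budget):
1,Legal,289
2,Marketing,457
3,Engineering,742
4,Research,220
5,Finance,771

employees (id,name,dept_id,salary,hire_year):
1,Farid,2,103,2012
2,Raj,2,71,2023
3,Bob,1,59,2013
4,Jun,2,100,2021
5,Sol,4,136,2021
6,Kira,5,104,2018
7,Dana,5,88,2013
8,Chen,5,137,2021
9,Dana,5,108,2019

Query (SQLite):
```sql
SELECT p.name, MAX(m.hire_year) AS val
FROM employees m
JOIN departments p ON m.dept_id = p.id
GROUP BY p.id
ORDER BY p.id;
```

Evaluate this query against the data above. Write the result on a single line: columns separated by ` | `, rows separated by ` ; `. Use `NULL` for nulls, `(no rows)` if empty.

Legal | 2013 ; Marketing | 2023 ; Research | 2021 ; Finance | 2021

Join each employees row to its departments via dept_id.
Group joined rows by departments.id; compute MAX(m.hire_year) per group.
  1: ids {3} → MAX(m.hire_year)=2013
  2: ids {1, 2, 4} → MAX(m.hire_year)=2023
  4: ids {5} → MAX(m.hire_year)=2021
  5: ids {6, 7, 8, 9} → MAX(m.hire_year)=2021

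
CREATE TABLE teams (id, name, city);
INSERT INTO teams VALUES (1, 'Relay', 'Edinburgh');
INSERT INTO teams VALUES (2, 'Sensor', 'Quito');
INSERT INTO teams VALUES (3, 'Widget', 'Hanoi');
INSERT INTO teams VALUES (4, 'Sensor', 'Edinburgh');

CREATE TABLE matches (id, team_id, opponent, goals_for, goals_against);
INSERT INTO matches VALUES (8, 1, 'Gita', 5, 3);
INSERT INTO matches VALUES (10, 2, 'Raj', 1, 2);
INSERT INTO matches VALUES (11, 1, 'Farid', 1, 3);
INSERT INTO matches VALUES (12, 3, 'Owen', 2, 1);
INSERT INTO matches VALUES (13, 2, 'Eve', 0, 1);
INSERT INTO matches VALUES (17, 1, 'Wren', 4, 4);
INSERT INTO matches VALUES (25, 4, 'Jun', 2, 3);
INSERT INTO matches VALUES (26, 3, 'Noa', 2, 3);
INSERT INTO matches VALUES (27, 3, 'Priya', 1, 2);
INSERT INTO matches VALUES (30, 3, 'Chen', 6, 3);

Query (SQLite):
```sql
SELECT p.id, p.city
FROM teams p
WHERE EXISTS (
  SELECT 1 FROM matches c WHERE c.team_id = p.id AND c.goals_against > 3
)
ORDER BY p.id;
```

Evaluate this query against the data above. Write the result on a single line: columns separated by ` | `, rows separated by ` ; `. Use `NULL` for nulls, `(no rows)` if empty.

1 | Edinburgh

For each teams row, check whether any matches with matching team_id has goals_against > 3.
Keep rows where that is true.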